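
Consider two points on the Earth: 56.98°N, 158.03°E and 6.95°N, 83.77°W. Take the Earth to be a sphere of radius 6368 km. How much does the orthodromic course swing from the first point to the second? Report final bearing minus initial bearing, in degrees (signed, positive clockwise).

Initial bearing θ₁ = atan2(sin Δλ cos φ₂, cos φ₁ sin φ₂ − sin φ₁ cos φ₂ cos Δλ) = 62.30°
Final bearing θ₂ = (initial bearing from the destination back to the start) + 180° = 150.92°
Δθ = θ₂ − θ₁ = +88.6°

+88.6°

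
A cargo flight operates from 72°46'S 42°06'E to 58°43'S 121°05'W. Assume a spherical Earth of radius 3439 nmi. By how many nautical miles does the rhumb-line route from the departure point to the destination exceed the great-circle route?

Great circle: cos σ = sin φ₁ sin φ₂ + cos φ₁ cos φ₂ cos Δλ,  σ = 0.8380 rad → d_gc = 2881.7 nmi
Rhumb line: Δψ = +0.6139, q = Δφ/Δψ = 0.3994, d_rh = R√(Δφ²+q²Δλ²) = 4002.0 nmi
Excess = 4002.0 − 2881.7 = 1120.3 ≈ 1120 nmi

1120 nmi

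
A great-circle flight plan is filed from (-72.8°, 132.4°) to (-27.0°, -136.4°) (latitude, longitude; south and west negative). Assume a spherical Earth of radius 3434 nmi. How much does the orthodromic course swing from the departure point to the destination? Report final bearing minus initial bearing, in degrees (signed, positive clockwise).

-80.6°

At departure: θ₁ = atan2(sin Δλ cos φ₂, cos φ₁ sin φ₂ − sin φ₁ cos φ₂ cos Δλ) = 99.69°
At arrival: θ₂ = atan2(sin Δλ cos φ₁, −cos φ₂ sin φ₁ + sin φ₂ cos φ₁ cos Δλ) = 19.10°
Δθ = θ₂ − θ₁ = -80.6°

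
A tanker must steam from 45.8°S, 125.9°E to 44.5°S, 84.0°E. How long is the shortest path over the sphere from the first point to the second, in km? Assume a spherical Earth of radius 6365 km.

cos σ = sin φ₁ sin φ₂ + cos φ₁ cos φ₂ cos Δλ
      = sin(-45.80°)sin(-44.50°) + cos(-45.80°)cos(-44.50°)cos(-41.90°) = 0.8726
σ = 29.238° → d = Rσ = 6365·0.51029 = 3248 km

3248 km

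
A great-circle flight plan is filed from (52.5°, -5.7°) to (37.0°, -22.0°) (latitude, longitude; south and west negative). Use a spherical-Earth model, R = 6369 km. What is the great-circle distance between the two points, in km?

2140 km

cos σ = sin φ₁ sin φ₂ + cos φ₁ cos φ₂ cos Δλ
      = sin(52.50°)sin(37.00°) + cos(52.50°)cos(37.00°)cos(-16.30°) = 0.9441
σ = 19.250° → d = Rσ = 6369·0.33598 = 2140 km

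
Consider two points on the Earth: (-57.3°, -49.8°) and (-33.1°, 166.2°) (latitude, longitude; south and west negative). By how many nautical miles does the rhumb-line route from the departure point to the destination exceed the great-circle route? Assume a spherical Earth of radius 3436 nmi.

Great circle: cos σ = sin φ₁ sin φ₂ + cos φ₁ cos φ₂ cos Δλ,  σ = 1.4772 rad → d_gc = 5075.8 nmi
Rhumb line: Δψ = +0.6135, q = Δφ/Δψ = 0.6884, d_rh = R√(Δφ²+q²Δλ²) = 6119.7 nmi
Excess = 6119.7 − 5075.8 = 1043.9 ≈ 1044 nmi

1044 nmi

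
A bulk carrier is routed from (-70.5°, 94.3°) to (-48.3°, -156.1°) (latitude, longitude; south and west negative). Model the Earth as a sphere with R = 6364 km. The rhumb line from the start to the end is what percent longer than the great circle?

13.3%

Great circle: σ = 0.8901 rad → d_gc = Rσ = 5664.7 km
Rhumb: Δφ = +0.3875, Δλ = +1.9129, Δψ = +0.7959, q = Δφ/Δψ = 0.4868 → d_rh = R√(Δφ²+q²Δλ²) = 6418.7 km
Excess = (6418.7 − 5664.7) / 5664.7 = 754.0 / 5664.7 = 13.31% ≈ 13.3%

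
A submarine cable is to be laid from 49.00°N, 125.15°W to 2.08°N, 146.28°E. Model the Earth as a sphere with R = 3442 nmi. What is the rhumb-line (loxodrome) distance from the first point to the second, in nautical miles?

Rhumb course C = atan2(Δλ, Δψ) with Δψ = ln[tan(π/4+φ₂/2)/tan(π/4+φ₁/2)] = -0.9475, Δλ = -1.5458 → C = 238.49°
d = R·|Δφ| / |cos C| = 3442·0.81891 / 0.52258 = 5394 nmi

5394 nmi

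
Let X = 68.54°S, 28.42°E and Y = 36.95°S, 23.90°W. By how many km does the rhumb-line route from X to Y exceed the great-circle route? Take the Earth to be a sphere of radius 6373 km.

110 km

Great circle: cos σ = sin φ₁ sin φ₂ + cos φ₁ cos φ₂ cos Δλ,  σ = 0.7405 rad → d_gc = 4719.0 km
Rhumb line: Δψ = +0.9685, q = Δφ/Δψ = 0.5693, d_rh = R√(Δφ²+q²Δλ²) = 4829.3 km
Excess = 4829.3 − 4719.0 = 110.3 ≈ 110 km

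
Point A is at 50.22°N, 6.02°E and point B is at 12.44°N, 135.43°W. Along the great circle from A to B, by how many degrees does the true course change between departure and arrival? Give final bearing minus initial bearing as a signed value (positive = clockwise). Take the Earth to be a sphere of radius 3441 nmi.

Initial bearing θ₁ = atan2(sin Δλ cos φ₂, cos φ₁ sin φ₂ − sin φ₁ cos φ₂ cos Δλ) = 319.98°
Final bearing θ₂ = (initial bearing from the destination back to the start) + 180° = 204.92°
Δθ = θ₂ − θ₁ = -115.1°

-115.1°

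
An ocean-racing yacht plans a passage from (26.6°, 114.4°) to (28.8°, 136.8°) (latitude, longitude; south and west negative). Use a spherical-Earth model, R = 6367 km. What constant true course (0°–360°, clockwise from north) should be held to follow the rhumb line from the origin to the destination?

83.7°

Meridional parts: M(φ₁)=+0.4819, M(φ₂)=+0.5253 → ΔM = +0.0434;  Δλ = +0.3910 rad
tan C = Δλ / ΔM = +9.0141 → C = 83.67°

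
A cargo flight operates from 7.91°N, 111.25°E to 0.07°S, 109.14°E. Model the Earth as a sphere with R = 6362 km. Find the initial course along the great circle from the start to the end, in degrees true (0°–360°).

θ = atan2( sin Δλ·cos φ₂ ,  cos φ₁ sin φ₂ − sin φ₁ cos φ₂ cos Δλ )
  = atan2(-0.0368, -0.1387) = 194.86°

194.9°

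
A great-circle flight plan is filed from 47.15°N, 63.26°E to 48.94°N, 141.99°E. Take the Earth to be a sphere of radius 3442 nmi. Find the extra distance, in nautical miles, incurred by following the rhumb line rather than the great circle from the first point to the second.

148 nmi

Great circle: cos σ = sin φ₁ sin φ₂ + cos φ₁ cos φ₂ cos Δλ,  σ = 0.8762 rad → d_gc = 3015.8 nmi
Rhumb line: Δψ = +0.0467, q = Δφ/Δψ = 0.6685, d_rh = R√(Δφ²+q²Δλ²) = 3163.4 nmi
Excess = 3163.4 − 3015.8 = 147.6 ≈ 148 nmi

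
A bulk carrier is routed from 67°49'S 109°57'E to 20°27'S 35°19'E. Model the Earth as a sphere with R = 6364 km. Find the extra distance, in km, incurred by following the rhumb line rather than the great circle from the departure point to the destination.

Great circle: cos σ = sin φ₁ sin φ₂ + cos φ₁ cos φ₂ cos Δλ,  σ = 1.1403 rad → d_gc = 7257.18 km
Rhumb line: Δψ = +1.2647, q = Δφ/Δψ = 0.6537, d_rh = R√(Δφ²+q²Δλ²) = 7552.74 km
Excess = 7552.74 − 7257.18 = 295.56 ≈ 296 km

296 km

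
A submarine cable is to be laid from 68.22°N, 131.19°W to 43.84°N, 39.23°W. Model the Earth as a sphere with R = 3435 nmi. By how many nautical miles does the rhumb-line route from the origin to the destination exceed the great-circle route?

256 nmi

Great circle: cos σ = sin φ₁ sin φ₂ + cos φ₁ cos φ₂ cos Δλ,  σ = 0.8840 rad → d_gc = 3036.6 nmi
Rhumb line: Δψ = -0.7952, q = Δφ/Δψ = 0.5351, d_rh = R√(Δφ²+q²Δλ²) = 3292.3 nmi
Excess = 3292.3 − 3036.6 = 255.7 ≈ 256 nmi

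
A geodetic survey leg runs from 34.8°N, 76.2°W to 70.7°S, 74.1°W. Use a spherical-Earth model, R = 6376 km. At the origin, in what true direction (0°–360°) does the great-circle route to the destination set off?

179.3°

θ = atan2( sin Δλ·cos φ₂ ,  cos φ₁ sin φ₂ − sin φ₁ cos φ₂ cos Δλ )
  = atan2(+0.0121, -0.9635) = 179.28°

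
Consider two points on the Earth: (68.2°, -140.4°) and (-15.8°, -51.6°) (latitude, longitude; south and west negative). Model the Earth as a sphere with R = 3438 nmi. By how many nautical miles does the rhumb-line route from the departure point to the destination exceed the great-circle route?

Great circle: cos σ = sin φ₁ sin φ₂ + cos φ₁ cos φ₂ cos Δλ,  σ = 1.8187 rad → d_gc = 6252.5 nmi
Rhumb line: Δψ = -1.9266, q = Δφ/Δψ = 0.7610, d_rh = R√(Δφ²+q²Δλ²) = 6468.8 nmi
Excess = 6468.8 − 6252.5 = 216.3 ≈ 216 nmi

216 nmi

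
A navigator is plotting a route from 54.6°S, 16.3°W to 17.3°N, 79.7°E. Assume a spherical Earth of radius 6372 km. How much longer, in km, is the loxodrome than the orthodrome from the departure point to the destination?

273 km

Great circle: cos σ = sin φ₁ sin φ₂ + cos φ₁ cos φ₂ cos Δλ,  σ = 1.8757 rad → d_gc = 11952.0 km
Rhumb line: Δψ = +1.4488, q = Δφ/Δψ = 0.8662, d_rh = R√(Δφ²+q²Δλ²) = 12225.3 km
Excess = 12225.3 − 11952.0 = 273.3 ≈ 273 km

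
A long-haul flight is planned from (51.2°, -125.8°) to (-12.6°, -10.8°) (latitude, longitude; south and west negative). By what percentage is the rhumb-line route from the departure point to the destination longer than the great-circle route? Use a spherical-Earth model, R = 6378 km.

Great circle: σ = 2.0136 rad → d_gc = Rσ = 12842.5 km
Rhumb: Δφ = -1.1135, Δλ = +2.0071, Δψ = -1.2654, q = Δφ/Δψ = 0.8800 → d_rh = R√(Δφ²+q²Δλ²) = 13316.9 km
Excess = (13316.9 − 12842.5) / 12842.5 = 474.4 / 12842.5 = 3.69% ≈ 3.7%

3.7%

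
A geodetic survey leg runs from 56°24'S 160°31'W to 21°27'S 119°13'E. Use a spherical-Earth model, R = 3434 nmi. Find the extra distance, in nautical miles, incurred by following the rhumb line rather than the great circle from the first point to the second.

Great circle: cos σ = sin φ₁ sin φ₂ + cos φ₁ cos φ₂ cos Δλ,  σ = 1.1684 rad → d_gc = 4012.1 nmi
Rhumb line: Δψ = +0.8142, q = Δφ/Δψ = 0.7492, d_rh = R√(Δφ²+q²Δλ²) = 4168.8 nmi
Excess = 4168.8 − 4012.1 = 156.7 ≈ 157 nmi

157 nmi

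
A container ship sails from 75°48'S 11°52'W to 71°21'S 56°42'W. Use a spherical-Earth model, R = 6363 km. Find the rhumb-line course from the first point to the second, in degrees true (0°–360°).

289.5°

Δψ = ln[tan(π/4+φ₂/2)/tan(π/4+φ₁/2)] = +0.2764
Δλ = -0.7825 rad (taken the short way round)
course = atan2(Δλ, Δψ) = 289.45°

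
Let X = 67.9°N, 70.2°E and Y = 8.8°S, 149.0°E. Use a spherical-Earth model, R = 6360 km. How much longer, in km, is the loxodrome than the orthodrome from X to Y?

310 km

Great circle: cos σ = sin φ₁ sin φ₂ + cos φ₁ cos φ₂ cos Δλ,  σ = 1.6404 rad → d_gc = 10432.8 km
Rhumb line: Δψ = -1.7875, q = Δφ/Δψ = 0.7489, d_rh = R√(Δφ²+q²Δλ²) = 10742.4 km
Excess = 10742.4 − 10432.8 = 309.6 ≈ 310 km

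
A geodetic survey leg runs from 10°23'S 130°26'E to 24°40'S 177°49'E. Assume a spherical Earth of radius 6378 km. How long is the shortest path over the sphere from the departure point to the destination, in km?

5245 km

cos σ = sin φ₁ sin φ₂ + cos φ₁ cos φ₂ cos Δλ
      = sin(-10.38°)sin(-24.67°) + cos(-10.38°)cos(-24.67°)cos(47.38°) = 0.6804
σ = 47.121° → d = Rσ = 6378·0.82242 = 5245 km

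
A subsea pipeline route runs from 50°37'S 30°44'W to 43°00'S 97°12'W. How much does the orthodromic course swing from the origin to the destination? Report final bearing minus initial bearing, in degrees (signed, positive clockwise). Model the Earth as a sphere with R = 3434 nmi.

Initial bearing θ₁ = atan2(sin Δλ cos φ₂, cos φ₁ sin φ₂ − sin φ₁ cos φ₂ cos Δλ) = 252.84°
Final bearing θ₂ = (initial bearing from the destination back to the start) + 180° = 304.01°
Δθ = θ₂ − θ₁ = +51.2°

+51.2°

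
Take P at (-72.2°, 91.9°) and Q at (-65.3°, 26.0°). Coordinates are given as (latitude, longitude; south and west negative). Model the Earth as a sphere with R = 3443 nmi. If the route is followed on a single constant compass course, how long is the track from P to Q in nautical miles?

1482 nmi

Δψ = ln[tan(π/4+φ₂/2)/tan(π/4+φ₁/2)] = +0.3352;  Δφ = +0.1204 rad,  Δλ = -1.1502 rad
q = Δφ/Δψ = 0.3593
d = R·√(Δφ² + q²Δλ²) = 3443·0.43045 = 1482 nmi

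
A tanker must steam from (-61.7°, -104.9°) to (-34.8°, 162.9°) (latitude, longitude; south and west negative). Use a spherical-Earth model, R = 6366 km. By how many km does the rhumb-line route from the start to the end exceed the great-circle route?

Great circle: cos σ = sin φ₁ sin φ₂ + cos φ₁ cos φ₂ cos Δλ,  σ = 1.0615 rad → d_gc = 6757.6 km
Rhumb line: Δψ = +0.7293, q = Δφ/Δψ = 0.6438, d_rh = R√(Δφ²+q²Δλ²) = 7240.4 km
Excess = 7240.4 − 6757.6 = 482.8 ≈ 483 km

483 km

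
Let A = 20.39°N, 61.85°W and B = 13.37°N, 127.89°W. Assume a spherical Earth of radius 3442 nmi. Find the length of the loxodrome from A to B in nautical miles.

Rhumb course C = atan2(Δλ, Δψ) with Δψ = ln[tan(π/4+φ₂/2)/tan(π/4+φ₁/2)] = -0.1281, Δλ = -1.1526 → C = 263.66°
d = R·|Δφ| / |cos C| = 3442·0.12252 / 0.11049 = 3817 nmi

3817 nmi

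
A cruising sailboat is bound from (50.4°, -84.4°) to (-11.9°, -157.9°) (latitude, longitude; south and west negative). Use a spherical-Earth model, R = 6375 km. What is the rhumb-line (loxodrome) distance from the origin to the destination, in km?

10012 km

Rhumb course C = atan2(Δλ, Δψ) with Δψ = ln[tan(π/4+φ₂/2)/tan(π/4+φ₁/2)] = -1.2308, Δλ = -1.2828 → C = 226.19°
d = R·|Δφ| / |cos C| = 6375·1.08734 / 0.69232 = 10012 km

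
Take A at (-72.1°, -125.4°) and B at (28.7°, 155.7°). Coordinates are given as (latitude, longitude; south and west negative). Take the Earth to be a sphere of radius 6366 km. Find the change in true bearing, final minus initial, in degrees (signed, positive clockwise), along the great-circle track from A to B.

+51.0°

At departure: θ₁ = atan2(sin Δλ cos φ₂, cos φ₁ sin φ₂ − sin φ₁ cos φ₂ cos Δλ) = 289.71°
At arrival: θ₂ = atan2(sin Δλ cos φ₁, −cos φ₂ sin φ₁ + sin φ₂ cos φ₁ cos Δλ) = 340.74°
Δθ = θ₂ − θ₁ = +51.0°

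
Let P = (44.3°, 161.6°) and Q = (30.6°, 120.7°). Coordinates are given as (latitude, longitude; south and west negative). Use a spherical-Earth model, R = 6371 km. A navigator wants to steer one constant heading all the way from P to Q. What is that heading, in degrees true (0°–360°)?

Δψ = ln[tan(π/4+φ₂/2)/tan(π/4+φ₁/2)] = -0.3028
Δλ = -0.7138 rad (taken the short way round)
course = atan2(Δλ, Δψ) = 247.02°

247.0°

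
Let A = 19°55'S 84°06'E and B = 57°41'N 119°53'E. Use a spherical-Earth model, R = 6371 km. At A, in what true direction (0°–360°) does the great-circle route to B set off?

18.4°

θ = atan2( sin Δλ·cos φ₂ ,  cos φ₁ sin φ₂ − sin φ₁ cos φ₂ cos Δλ )
  = atan2(+0.3126, +0.9423) = 18.35°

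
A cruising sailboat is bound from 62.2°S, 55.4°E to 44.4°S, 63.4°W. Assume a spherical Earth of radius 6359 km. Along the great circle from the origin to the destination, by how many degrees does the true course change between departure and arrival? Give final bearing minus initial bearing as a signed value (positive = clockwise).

At departure: θ₁ = atan2(sin Δλ cos φ₂, cos φ₁ sin φ₂ − sin φ₁ cos φ₂ cos Δλ) = 224.79°
At arrival: θ₂ = atan2(sin Δλ cos φ₁, −cos φ₂ sin φ₁ + sin φ₂ cos φ₁ cos Δλ) = 332.62°
Δθ = θ₂ − θ₁ = +107.8°

+107.8°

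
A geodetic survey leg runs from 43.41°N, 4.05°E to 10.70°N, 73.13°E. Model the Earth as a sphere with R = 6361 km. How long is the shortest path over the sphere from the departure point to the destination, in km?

7495 km

Haversine: a = sin²(Δφ/2)+cos φ₁ cos φ₂ sin²(Δλ/2) = 0.30876;  σ = 2·atan2(√a,√(1−a))
σ = 67.513° → d = Rσ = 6361·1.17832 = 7495 km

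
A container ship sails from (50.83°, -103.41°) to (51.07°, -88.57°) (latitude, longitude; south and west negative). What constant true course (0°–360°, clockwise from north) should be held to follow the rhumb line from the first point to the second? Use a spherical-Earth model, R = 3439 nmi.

Meridional parts: M(φ₁)=+1.0334, M(φ₂)=+1.0401 → ΔM = +0.0066;  Δλ = +0.2590 rad
tan C = Δλ / ΔM = +38.9548 → C = 88.53°

88.5°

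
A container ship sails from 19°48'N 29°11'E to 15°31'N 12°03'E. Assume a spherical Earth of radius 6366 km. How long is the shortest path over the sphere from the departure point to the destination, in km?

Haversine: a = sin²(Δφ/2)+cos φ₁ cos φ₂ sin²(Δλ/2) = 0.02151;  σ = 2·atan2(√a,√(1−a))
σ = 16.868° → d = Rσ = 6366·0.29441 = 1874 km

1874 km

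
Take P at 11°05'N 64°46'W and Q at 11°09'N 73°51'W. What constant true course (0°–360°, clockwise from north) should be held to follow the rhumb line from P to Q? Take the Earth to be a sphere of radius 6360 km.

Meridional parts: M(φ₁)=+0.1947, M(φ₂)=+0.1958 → ΔM = +0.0012;  Δλ = -0.1585 rad
tan C = Δλ / ΔM = -133.6935 → C = 270.43°

270.4°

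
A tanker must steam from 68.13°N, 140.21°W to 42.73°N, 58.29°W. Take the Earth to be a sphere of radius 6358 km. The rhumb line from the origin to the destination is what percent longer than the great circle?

6.4%

Great circle: σ = 0.8390 rad → d_gc = Rσ = 5334.7 km
Rhumb: Δφ = -0.4433, Δλ = +1.4298, Δψ = -0.8176, q = Δφ/Δψ = 0.5422 → d_rh = R√(Δφ²+q²Δλ²) = 5678.0 km
Excess = (5678.0 − 5334.7) / 5334.7 = 343.3 / 5334.7 = 6.44% ≈ 6.4%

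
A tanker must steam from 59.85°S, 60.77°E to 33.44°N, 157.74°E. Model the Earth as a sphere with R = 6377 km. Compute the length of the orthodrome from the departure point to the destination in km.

cos σ = sin φ₁ sin φ₂ + cos φ₁ cos φ₂ cos Δλ
      = sin(-59.85°)sin(33.44°) + cos(-59.85°)cos(33.44°)cos(96.97°) = -0.5274
σ = 121.828° → d = Rσ = 6377·2.12630 = 13559 km

13559 km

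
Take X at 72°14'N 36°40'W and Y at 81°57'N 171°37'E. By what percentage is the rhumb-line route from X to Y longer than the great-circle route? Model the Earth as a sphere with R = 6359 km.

Great circle: σ = 0.4387 rad → d_gc = Rσ = 2789.9 km
Rhumb: Δφ = +0.1696, Δλ = -2.6480, Δψ = +0.7981, q = Δφ/Δψ = 0.2125 → d_rh = R√(Δφ²+q²Δλ²) = 3737.1 km
Excess = (3737.1 − 2789.9) / 2789.9 = 947.2 / 2789.9 = 33.951% ≈ 34.0%

34.0%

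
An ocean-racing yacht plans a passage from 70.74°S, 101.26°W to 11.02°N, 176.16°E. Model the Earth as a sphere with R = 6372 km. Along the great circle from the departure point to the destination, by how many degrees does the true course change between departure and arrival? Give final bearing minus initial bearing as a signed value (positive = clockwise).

At departure: θ₁ = atan2(sin Δλ cos φ₂, cos φ₁ sin φ₂ − sin φ₁ cos φ₂ cos Δλ) = 280.63°
At arrival: θ₂ = atan2(sin Δλ cos φ₁, −cos φ₂ sin φ₁ + sin φ₂ cos φ₁ cos Δλ) = 340.71°
Δθ = θ₂ − θ₁ = +60.1°

+60.1°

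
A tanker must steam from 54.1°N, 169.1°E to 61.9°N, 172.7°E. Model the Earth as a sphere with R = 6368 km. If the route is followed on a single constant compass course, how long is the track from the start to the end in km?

Δψ = ln[tan(π/4+φ₂/2)/tan(π/4+φ₁/2)] = +0.2581;  Δφ = +0.1361 rad,  Δλ = +0.0628 rad
q = Δφ/Δψ = 0.5274
d = R·√(Δφ² + q²Δλ²) = 6368·0.14011 = 892 km

892 km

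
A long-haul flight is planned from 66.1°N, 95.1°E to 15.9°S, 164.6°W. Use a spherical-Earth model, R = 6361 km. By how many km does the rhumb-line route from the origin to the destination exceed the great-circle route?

520 km

Great circle: cos σ = sin φ₁ sin φ₂ + cos φ₁ cos φ₂ cos Δλ,  σ = 1.8967 rad → d_gc = 12064.7 km
Rhumb line: Δψ = -1.8340, q = Δφ/Δψ = 0.7804, d_rh = R√(Δφ²+q²Δλ²) = 12585.1 km
Excess = 12585.1 − 12064.7 = 520.4 ≈ 520 km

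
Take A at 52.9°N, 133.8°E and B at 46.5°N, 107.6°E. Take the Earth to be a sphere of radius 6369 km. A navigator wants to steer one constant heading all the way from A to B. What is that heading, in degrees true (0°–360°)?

Meridional parts: M(φ₁)=+1.0919, M(φ₂)=+0.9189 → ΔM = -0.1730;  Δλ = -0.4573 rad
tan C = Δλ / ΔM = +2.6426 → C = 249.27°

249.3°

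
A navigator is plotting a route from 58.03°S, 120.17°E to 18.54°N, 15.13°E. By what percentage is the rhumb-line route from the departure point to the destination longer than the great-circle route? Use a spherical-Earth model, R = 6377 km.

Great circle: σ = 1.9823 rad → d_gc = Rσ = 12641.2 km
Rhumb: Δφ = +1.3364, Δλ = -1.8333, Δψ = +1.5795, q = Δφ/Δψ = 0.8461 → d_rh = R√(Δφ²+q²Δλ²) = 13056.3 km
Excess = (13056.3 − 12641.2) / 12641.2 = 415.1 / 12641.2 = 3.28% ≈ 3.3%

3.3%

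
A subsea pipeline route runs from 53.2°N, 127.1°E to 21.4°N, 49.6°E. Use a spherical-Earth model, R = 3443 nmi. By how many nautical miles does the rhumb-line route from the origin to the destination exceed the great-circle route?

132 nmi

Great circle: cos σ = sin φ₁ sin φ₂ + cos φ₁ cos φ₂ cos Δλ,  σ = 1.1452 rad → d_gc = 3942.9 nmi
Rhumb line: Δψ = -0.7181, q = Δφ/Δψ = 0.7728, d_rh = R√(Δφ²+q²Δλ²) = 4075.0 nmi
Excess = 4075.0 − 3942.9 = 132.1 ≈ 132 nmi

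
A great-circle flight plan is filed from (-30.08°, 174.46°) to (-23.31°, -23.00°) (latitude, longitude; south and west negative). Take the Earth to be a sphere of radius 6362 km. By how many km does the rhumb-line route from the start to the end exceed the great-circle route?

2355 km

Great circle: cos σ = sin φ₁ sin φ₂ + cos φ₁ cos φ₂ cos Δλ,  σ = 2.1649 rad → d_gc = 13773.0 km
Rhumb line: Δψ = +0.1324, q = Δφ/Δψ = 0.8926, d_rh = R√(Δφ²+q²Δλ²) = 16127.8 km
Excess = 16127.8 − 13773.0 = 2354.8 ≈ 2355 km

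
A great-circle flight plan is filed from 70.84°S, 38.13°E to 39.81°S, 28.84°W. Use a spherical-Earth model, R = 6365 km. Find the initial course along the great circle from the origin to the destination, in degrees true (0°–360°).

276.0°

N = sin Δλ·cos φ₂ = -0.7069;  D = cos φ₁ sin φ₂ − sin φ₁ cos φ₂ cos Δλ = +0.0737
initial course = atan2(N, D) = 275.95°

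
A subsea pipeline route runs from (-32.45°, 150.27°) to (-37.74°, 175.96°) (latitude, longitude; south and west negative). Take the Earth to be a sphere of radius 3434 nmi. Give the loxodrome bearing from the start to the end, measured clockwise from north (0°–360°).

Meridional parts: M(φ₁)=-0.5993, M(φ₂)=-0.7122 → ΔM = -0.1129;  Δλ = +0.4484 rad
tan C = Δλ / ΔM = -3.9706 → C = 104.14°

104.1°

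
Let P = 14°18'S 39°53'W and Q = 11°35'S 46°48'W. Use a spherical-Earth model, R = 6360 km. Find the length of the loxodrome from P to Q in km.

807 km

Rhumb course C = atan2(Δλ, Δψ) with Δψ = ln[tan(π/4+φ₂/2)/tan(π/4+φ₁/2)] = +0.0487, Δλ = -0.1207 → C = 291.95°
d = R·|Δφ| / |cos C| = 6360·0.04741 / 0.37383 = 807 km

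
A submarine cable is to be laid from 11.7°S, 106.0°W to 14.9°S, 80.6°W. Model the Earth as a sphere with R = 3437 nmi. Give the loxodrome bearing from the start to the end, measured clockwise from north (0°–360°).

Meridional parts: M(φ₁)=-0.2056, M(φ₂)=-0.2630 → ΔM = -0.0574;  Δλ = +0.4433 rad
tan C = Δλ / ΔM = -7.7235 → C = 97.38°

97.4°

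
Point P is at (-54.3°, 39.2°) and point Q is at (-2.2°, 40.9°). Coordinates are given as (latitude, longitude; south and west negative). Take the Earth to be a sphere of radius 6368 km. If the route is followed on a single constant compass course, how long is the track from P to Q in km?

Rhumb course C = atan2(Δλ, Δψ) with Δψ = ln[tan(π/4+φ₂/2)/tan(π/4+φ₁/2)] = +1.0947, Δλ = +0.0297 → C = 1.55°
d = R·|Δφ| / |cos C| = 6368·0.90932 / 0.99963 = 5793 km

5793 km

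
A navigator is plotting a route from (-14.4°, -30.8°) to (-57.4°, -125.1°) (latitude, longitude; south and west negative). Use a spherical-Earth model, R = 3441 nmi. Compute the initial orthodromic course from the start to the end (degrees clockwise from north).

213.0°

N = sin Δλ·cos φ₂ = -0.5373;  D = cos φ₁ sin φ₂ − sin φ₁ cos φ₂ cos Δλ = -0.8260
initial course = atan2(N, D) = 213.04°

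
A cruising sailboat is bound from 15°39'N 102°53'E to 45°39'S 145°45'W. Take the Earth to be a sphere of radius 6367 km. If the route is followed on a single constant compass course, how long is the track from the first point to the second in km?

13175 km

Rhumb course C = atan2(Δλ, Δψ) with Δψ = ln[tan(π/4+φ₂/2)/tan(π/4+φ₁/2)] = -1.1741, Δλ = +1.9437 → C = 121.13°
d = R·|Δφ| / |cos C| = 6367·1.06989 / 0.51705 = 13175 km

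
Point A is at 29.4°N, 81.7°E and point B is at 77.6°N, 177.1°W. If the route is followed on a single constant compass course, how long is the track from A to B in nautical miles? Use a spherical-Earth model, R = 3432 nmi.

4186 nmi

Δψ = ln[tan(π/4+φ₂/2)/tan(π/4+φ₁/2)] = +1.6825;  Δφ = +0.8412 rad,  Δλ = +1.7663 rad
q = Δφ/Δψ = 0.5000
d = R·√(Δφ² + q²Δλ²) = 3432·1.21968 = 4186 nmi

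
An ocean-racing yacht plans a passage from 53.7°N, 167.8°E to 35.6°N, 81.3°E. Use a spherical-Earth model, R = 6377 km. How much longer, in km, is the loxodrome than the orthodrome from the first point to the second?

Great circle: cos σ = sin φ₁ sin φ₂ + cos φ₁ cos φ₂ cos Δλ,  σ = 1.0489 rad → d_gc = 6688.8 km
Rhumb line: Δψ = -0.4496, q = Δφ/Δψ = 0.7026, d_rh = R√(Δφ²+q²Δλ²) = 7057.7 km
Excess = 7057.7 − 6688.8 = 368.9 ≈ 369 km

369 km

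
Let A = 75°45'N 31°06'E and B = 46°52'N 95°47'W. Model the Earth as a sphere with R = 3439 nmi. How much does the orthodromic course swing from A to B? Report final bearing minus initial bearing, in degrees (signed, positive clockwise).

At departure: θ₁ = atan2(sin Δλ cos φ₂, cos φ₁ sin φ₂ − sin φ₁ cos φ₂ cos Δλ) = 316.55°
At arrival: θ₂ = atan2(sin Δλ cos φ₁, −cos φ₂ sin φ₁ + sin φ₂ cos φ₁ cos Δλ) = 194.33°
Δθ = θ₂ − θ₁ = -122.2°

-122.2°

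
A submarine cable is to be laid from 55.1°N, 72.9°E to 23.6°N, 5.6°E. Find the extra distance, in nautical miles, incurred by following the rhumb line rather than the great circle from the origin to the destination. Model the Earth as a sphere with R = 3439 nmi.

Great circle: cos σ = sin φ₁ sin φ₂ + cos φ₁ cos φ₂ cos Δλ,  σ = 1.0114 rad → d_gc = 3478.2 nmi
Rhumb line: Δψ = -0.7332, q = Δφ/Δψ = 0.7498, d_rh = R√(Δφ²+q²Δλ²) = 3570.5 nmi
Excess = 3570.5 − 3478.2 = 92.3 ≈ 92 nmi

92 nmi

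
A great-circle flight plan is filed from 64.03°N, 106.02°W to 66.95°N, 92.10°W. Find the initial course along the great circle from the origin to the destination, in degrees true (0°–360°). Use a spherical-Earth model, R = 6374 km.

θ = atan2( sin Δλ·cos φ₂ ,  cos φ₁ sin φ₂ − sin φ₁ cos φ₂ cos Δλ )
  = atan2(+0.0942, +0.0613) = 56.95°

57.0°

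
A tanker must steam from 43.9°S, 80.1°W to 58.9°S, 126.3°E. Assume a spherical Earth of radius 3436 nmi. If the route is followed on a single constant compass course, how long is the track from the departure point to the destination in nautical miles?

Rhumb course C = atan2(Δλ, Δψ) with Δψ = ln[tan(π/4+φ₂/2)/tan(π/4+φ₁/2)] = -0.4247, Δλ = -2.6808 → C = 261.00°
d = R·|Δφ| / |cos C| = 3436·0.26180 / 0.15647 = 5749 nmi

5749 nmi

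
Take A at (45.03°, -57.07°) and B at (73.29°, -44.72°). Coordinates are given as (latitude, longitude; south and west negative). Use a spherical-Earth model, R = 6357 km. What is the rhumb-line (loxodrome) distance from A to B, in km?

Rhumb course C = atan2(Δλ, Δψ) with Δψ = ln[tan(π/4+φ₂/2)/tan(π/4+φ₁/2)] = +1.0361, Δλ = +0.2155 → C = 11.75°
d = R·|Δφ| / |cos C| = 6357·0.49323 / 0.97904 = 3203 km

3203 km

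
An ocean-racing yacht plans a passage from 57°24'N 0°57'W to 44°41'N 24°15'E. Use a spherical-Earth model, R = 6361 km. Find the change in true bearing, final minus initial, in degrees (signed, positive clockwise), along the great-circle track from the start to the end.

At departure: θ₁ = atan2(sin Δλ cos φ₂, cos φ₁ sin φ₂ − sin φ₁ cos φ₂ cos Δλ) = 118.32°
At arrival: θ₂ = atan2(sin Δλ cos φ₁, −cos φ₂ sin φ₁ + sin φ₂ cos φ₁ cos Δλ) = 138.16°
Δθ = θ₂ − θ₁ = +19.8°

+19.8°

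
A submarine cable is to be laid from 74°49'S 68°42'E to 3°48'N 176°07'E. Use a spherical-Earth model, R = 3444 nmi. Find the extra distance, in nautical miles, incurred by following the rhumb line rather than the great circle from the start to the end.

Great circle: cos σ = sin φ₁ sin φ₂ + cos φ₁ cos φ₂ cos Δλ,  σ = 1.7135 rad → d_gc = 5901.2 nmi
Rhumb line: Δψ = +2.0817, q = Δφ/Δψ = 0.6591, d_rh = R√(Δφ²+q²Δλ²) = 6359.5 nmi
Excess = 6359.5 − 5901.2 = 458.3 ≈ 458 nmi

458 nmi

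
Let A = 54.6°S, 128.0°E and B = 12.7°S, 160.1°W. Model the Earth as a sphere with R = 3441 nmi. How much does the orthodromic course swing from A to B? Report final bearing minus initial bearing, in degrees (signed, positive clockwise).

-46.6°

At departure: θ₁ = atan2(sin Δλ cos φ₂, cos φ₁ sin φ₂ − sin φ₁ cos φ₂ cos Δλ) = 82.64°
At arrival: θ₂ = atan2(sin Δλ cos φ₁, −cos φ₂ sin φ₁ + sin φ₂ cos φ₁ cos Δλ) = 36.08°
Δθ = θ₂ − θ₁ = -46.6°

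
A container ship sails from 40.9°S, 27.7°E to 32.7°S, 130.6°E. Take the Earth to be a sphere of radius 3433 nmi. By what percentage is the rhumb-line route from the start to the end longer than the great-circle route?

6.3%

Great circle: σ = 1.3575 rad → d_gc = Rσ = 4660.2 nmi
Rhumb: Δφ = +0.1431, Δλ = +1.7959, Δψ = +0.1791, q = Δφ/Δψ = 0.7993 → d_rh = R√(Δφ²+q²Δλ²) = 4952.4 nmi
Excess = (4952.4 − 4660.2) / 4660.2 = 292.2 / 4660.2 = 6.27% ≈ 6.3%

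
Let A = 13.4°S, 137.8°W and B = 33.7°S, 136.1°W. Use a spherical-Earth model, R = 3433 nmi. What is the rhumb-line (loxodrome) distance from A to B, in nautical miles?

1220 nmi

Rhumb course C = atan2(Δλ, Δψ) with Δψ = ln[tan(π/4+φ₂/2)/tan(π/4+φ₁/2)] = -0.3893, Δλ = +0.0297 → C = 175.64°
d = R·|Δφ| / |cos C| = 3433·0.35430 / 0.99711 = 1220 nmi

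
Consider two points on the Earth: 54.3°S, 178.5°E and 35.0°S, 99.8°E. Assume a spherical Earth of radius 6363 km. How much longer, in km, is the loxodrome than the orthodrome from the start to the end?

277 km

Great circle: cos σ = sin φ₁ sin φ₂ + cos φ₁ cos φ₂ cos Δλ,  σ = 0.9771 rad → d_gc = 6217.1 km
Rhumb line: Δψ = +0.4803, q = Δφ/Δψ = 0.7014, d_rh = R√(Δφ²+q²Δλ²) = 6493.8 km
Excess = 6493.8 − 6217.1 = 276.7 ≈ 277 km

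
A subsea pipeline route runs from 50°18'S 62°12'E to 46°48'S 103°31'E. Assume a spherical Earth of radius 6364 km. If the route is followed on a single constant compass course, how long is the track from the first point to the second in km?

3061 km

Δψ = ln[tan(π/4+φ₂/2)/tan(π/4+φ₁/2)] = +0.0923;  Δφ = +0.0611 rad,  Δλ = +0.7211 rad
q = Δφ/Δψ = 0.6616
d = R·√(Δφ² + q²Δλ²) = 6364·0.48098 = 3061 km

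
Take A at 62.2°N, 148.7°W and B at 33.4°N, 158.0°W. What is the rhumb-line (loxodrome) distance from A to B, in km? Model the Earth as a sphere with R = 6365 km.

Rhumb course C = atan2(Δλ, Δψ) with Δψ = ln[tan(π/4+φ₂/2)/tan(π/4+φ₁/2)] = -0.7774, Δλ = -0.1623 → C = 191.79°
d = R·|Δφ| / |cos C| = 6365·0.50265 / 0.97889 = 3268 km

3268 km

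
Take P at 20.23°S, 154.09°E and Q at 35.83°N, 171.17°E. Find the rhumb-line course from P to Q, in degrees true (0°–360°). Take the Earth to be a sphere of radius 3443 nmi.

Meridional parts: M(φ₁)=-0.3607, M(φ₂)=+0.6706 → ΔM = +1.0313;  Δλ = +0.2981 rad
tan C = Δλ / ΔM = +0.2891 → C = 16.12°

16.1°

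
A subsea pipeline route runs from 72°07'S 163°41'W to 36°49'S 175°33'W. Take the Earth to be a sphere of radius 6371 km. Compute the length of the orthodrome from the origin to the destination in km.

3983 km

cos σ = sin φ₁ sin φ₂ + cos φ₁ cos φ₂ cos Δλ
      = sin(-72.12°)sin(-36.82°) + cos(-72.12°)cos(-36.82°)cos(-11.87°) = 0.8109
σ = 35.818° → d = Rσ = 6371·0.62514 = 3983 km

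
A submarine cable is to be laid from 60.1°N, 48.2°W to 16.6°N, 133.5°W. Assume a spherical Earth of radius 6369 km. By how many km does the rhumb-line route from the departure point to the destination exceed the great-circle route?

Great circle: cos σ = sin φ₁ sin φ₂ + cos φ₁ cos φ₂ cos Δλ,  σ = 1.2799 rad → d_gc = 8151.7 km
Rhumb line: Δψ = -1.0266, q = Δφ/Δψ = 0.7396, d_rh = R√(Δφ²+q²Δλ²) = 8518.0 km
Excess = 8518.0 − 8151.7 = 366.3 ≈ 366 km

366 km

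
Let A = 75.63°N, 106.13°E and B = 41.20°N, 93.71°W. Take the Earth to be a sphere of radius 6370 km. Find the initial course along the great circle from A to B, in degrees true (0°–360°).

θ = atan2( sin Δλ·cos φ₂ ,  cos φ₁ sin φ₂ − sin φ₁ cos φ₂ cos Δλ )
  = atan2(+0.2554, +0.8491) = 16.74°

16.7°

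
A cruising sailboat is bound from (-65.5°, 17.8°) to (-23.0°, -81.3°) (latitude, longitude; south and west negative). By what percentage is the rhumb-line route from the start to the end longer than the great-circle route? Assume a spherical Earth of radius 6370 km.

Great circle: σ = 1.2712 rad → d_gc = Rσ = 8097.3 km
Rhumb: Δφ = +0.7418, Δλ = -1.7296, Δψ = +1.1146, q = Δφ/Δψ = 0.6655 → d_rh = R√(Δφ²+q²Δλ²) = 8722.6 km
Excess = (8722.6 − 8097.3) / 8097.3 = 625.3 / 8097.3 = 7.72% ≈ 7.7%

7.7%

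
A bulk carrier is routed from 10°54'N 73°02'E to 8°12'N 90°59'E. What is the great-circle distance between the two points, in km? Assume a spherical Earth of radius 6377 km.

Haversine: a = sin²(Δφ/2)+cos φ₁ cos φ₂ sin²(Δλ/2) = 0.02421;  σ = 2·atan2(√a,√(1−a))
σ = 17.902° → d = Rσ = 6377·0.31245 = 1993 km

1993 km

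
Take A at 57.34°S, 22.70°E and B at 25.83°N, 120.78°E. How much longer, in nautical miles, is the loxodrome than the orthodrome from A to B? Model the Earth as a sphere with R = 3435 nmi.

146 nmi

Great circle: cos σ = sin φ₁ sin φ₂ + cos φ₁ cos φ₂ cos Δλ,  σ = 2.0209 rad → d_gc = 6941.9 nmi
Rhumb line: Δψ = +1.6945, q = Δφ/Δψ = 0.8566, d_rh = R√(Δφ²+q²Δλ²) = 7087.6 nmi
Excess = 7087.6 − 6941.9 = 145.7 ≈ 146 nmi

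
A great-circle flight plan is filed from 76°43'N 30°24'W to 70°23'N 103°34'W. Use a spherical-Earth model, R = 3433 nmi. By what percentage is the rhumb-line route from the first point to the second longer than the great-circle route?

Great circle: σ = 0.3508 rad → d_gc = Rσ = 1204.3 nmi
Rhumb: Δφ = -0.1105, Δλ = -1.2770, Δψ = -0.3952, q = Δφ/Δψ = 0.2797 → d_rh = R√(Δφ²+q²Δλ²) = 1283.5 nmi
Excess = (1283.5 − 1204.3) / 1204.3 = 79.2 / 1204.3 = 6.58% ≈ 6.6%

6.6%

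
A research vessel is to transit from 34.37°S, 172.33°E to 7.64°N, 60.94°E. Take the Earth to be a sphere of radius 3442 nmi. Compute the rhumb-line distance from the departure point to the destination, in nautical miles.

Δψ = ln[tan(π/4+φ₂/2)/tan(π/4+φ₁/2)] = +0.7732;  Δφ = +0.7332 rad,  Δλ = -1.9441 rad
q = Δφ/Δψ = 0.9483
d = R·√(Δφ² + q²Δλ²) = 3442·1.98402 = 6829 nmi

6829 nmi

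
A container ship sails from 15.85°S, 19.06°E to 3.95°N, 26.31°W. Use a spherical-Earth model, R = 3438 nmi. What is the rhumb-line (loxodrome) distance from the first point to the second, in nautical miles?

Δψ = ln[tan(π/4+φ₂/2)/tan(π/4+φ₁/2)] = +0.3492;  Δφ = +0.3456 rad,  Δλ = -0.7919 rad
q = Δφ/Δψ = 0.9895
d = R·√(Δφ² + q²Δλ²) = 3438·0.85639 = 2944 nmi

2944 nmi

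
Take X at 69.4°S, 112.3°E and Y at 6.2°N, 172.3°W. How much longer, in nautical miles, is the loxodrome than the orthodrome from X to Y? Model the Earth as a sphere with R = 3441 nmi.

Great circle: cos σ = sin φ₁ sin φ₂ + cos φ₁ cos φ₂ cos Δλ,  σ = 1.5837 rad → d_gc = 5449.6 nmi
Rhumb line: Δψ = +1.8137, q = Δφ/Δψ = 0.7275, d_rh = R√(Δφ²+q²Δλ²) = 5609.6 nmi
Excess = 5609.6 − 5449.6 = 160.0 ≈ 160 nmi

160 nmi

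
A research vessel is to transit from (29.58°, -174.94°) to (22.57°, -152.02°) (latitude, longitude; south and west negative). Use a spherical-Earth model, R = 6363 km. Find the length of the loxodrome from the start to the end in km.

Δψ = ln[tan(π/4+φ₂/2)/tan(π/4+φ₁/2)] = -0.1363;  Δφ = -0.1223 rad,  Δλ = +0.4000 rad
q = Δφ/Δψ = 0.8974
d = R·√(Δφ² + q²Δλ²) = 6363·0.37926 = 2413 km

2413 km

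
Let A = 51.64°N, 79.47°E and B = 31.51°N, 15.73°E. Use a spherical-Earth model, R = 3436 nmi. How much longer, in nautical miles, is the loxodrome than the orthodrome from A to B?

Great circle: cos σ = sin φ₁ sin φ₂ + cos φ₁ cos φ₂ cos Δλ,  σ = 0.8712 rad → d_gc = 2993.4 nmi
Rhumb line: Δψ = -0.4760, q = Δφ/Δψ = 0.7381, d_rh = R√(Δφ²+q²Δλ²) = 3068.6 nmi
Excess = 3068.6 − 2993.4 = 75.2 ≈ 75 nmi

75 nmi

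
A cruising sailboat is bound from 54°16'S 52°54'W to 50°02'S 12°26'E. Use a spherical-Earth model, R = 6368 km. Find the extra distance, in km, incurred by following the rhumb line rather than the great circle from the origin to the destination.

157 km

Great circle: cos σ = sin φ₁ sin φ₂ + cos φ₁ cos φ₂ cos Δλ,  σ = 0.6782 rad → d_gc = 4318.9 km
Rhumb line: Δψ = +0.1205, q = Δφ/Δψ = 0.6130, d_rh = R√(Δφ²+q²Δλ²) = 4475.9 km
Excess = 4475.9 − 4318.9 = 157.0 ≈ 157 km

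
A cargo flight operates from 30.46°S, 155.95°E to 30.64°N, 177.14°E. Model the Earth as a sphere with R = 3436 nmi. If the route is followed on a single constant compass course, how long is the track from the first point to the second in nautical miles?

Δψ = ln[tan(π/4+φ₂/2)/tan(π/4+φ₁/2)] = +1.1208;  Δφ = +1.0664 rad,  Δλ = +0.3698 rad
q = Δφ/Δψ = 0.9514
d = R·√(Δφ² + q²Δλ²) = 3436·1.12295 = 3858 nmi

3858 nmi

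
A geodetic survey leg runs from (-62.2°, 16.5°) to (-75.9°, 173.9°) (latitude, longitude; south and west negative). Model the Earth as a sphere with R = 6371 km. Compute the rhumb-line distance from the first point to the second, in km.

Rhumb course C = atan2(Δλ, Δψ) with Δψ = ln[tan(π/4+φ₂/2)/tan(π/4+φ₁/2)] = -0.6937, Δλ = +2.7471 → C = 104.17°
d = R·|Δφ| / |cos C| = 6371·0.23911 / 0.24483 = 6222 km

6222 km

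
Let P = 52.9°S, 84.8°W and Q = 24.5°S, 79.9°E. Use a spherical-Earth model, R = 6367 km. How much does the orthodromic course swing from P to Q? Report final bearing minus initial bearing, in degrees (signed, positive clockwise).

Initial bearing θ₁ = atan2(sin Δλ cos φ₂, cos φ₁ sin φ₂ − sin φ₁ cos φ₂ cos Δλ) = 165.82°
Final bearing θ₂ = (initial bearing from the destination back to the start) + 180° = 9.35°
Δθ = θ₂ − θ₁ = -156.5°

-156.5°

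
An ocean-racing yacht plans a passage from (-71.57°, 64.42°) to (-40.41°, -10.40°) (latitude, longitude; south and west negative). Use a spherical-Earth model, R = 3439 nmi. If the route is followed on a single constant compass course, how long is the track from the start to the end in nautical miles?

2991 nmi

Δψ = ln[tan(π/4+φ₂/2)/tan(π/4+φ₁/2)] = +1.0464;  Δφ = +0.5438 rad,  Δλ = -1.3059 rad
q = Δφ/Δψ = 0.5197
d = R·√(Δφ² + q²Δλ²) = 3439·0.86969 = 2991 nmi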